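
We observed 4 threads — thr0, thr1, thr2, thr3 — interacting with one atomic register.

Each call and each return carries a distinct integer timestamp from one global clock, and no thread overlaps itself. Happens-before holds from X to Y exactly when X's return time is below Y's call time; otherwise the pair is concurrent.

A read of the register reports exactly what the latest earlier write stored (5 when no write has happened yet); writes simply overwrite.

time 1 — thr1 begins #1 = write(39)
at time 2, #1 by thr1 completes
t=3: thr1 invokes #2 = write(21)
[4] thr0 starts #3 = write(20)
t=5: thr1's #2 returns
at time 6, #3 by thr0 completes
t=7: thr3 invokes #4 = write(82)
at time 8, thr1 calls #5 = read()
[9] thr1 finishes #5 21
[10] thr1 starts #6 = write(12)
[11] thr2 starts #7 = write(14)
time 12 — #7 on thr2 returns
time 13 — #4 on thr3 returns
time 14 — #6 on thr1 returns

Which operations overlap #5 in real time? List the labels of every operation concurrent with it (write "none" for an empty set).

#4

#5 spans [8,9]: anything still running between times 8 and 9 counts as concurrent
#1 [1,2]: before
#2 [3,5]: before
#3 [4,6]: before
#4 [7,13]: concurrent
#6 [10,14]: after
#7 [11,12]: after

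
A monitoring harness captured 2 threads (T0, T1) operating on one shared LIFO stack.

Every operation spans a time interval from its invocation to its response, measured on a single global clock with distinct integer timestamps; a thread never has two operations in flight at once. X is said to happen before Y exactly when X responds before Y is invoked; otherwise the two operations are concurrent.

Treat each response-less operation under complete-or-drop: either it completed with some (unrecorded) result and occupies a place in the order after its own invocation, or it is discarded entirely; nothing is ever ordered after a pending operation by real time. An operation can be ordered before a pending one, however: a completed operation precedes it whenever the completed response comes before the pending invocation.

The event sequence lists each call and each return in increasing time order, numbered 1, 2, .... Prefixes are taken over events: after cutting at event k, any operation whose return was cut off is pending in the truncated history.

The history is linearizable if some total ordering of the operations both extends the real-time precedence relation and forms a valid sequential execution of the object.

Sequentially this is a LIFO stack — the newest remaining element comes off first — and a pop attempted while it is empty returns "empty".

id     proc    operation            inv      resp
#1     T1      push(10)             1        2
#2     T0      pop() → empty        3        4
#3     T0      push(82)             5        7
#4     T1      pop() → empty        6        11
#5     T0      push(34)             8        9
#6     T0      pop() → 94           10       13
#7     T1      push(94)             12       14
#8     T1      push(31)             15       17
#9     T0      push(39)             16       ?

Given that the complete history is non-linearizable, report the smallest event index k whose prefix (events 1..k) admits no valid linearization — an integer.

4

a valid linearization of events 1..3 exists, for instance #1:
step 1: #1 push(10) — stack <10>
include event 4 — #2 responding at 4 — and every candidate order breaks
take #1, #2: step 2 already fails, because #2 pop() → empty cannot occur there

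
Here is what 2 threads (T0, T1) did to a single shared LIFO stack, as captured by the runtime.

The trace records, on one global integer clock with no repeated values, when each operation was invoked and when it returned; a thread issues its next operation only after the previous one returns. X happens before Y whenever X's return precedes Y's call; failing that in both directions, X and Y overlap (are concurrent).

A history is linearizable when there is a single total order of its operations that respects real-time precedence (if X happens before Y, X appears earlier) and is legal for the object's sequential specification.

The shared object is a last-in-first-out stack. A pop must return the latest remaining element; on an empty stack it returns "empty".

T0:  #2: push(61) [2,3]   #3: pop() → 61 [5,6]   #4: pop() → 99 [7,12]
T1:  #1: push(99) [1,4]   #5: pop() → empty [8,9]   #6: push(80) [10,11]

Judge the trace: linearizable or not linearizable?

linearizable

witness order: #1, #2, #3, #4, #5, #6
1. #1 push(99), leaving stack <99>
2. #2 push(61), leaving stack <99,61>
3. #3 pop() → 61, leaving stack <99>
4. #4 pop() → 99, leaving stack <>
5. #5 pop() → empty, leaving stack <>
6. #6 push(80), leaving stack <80>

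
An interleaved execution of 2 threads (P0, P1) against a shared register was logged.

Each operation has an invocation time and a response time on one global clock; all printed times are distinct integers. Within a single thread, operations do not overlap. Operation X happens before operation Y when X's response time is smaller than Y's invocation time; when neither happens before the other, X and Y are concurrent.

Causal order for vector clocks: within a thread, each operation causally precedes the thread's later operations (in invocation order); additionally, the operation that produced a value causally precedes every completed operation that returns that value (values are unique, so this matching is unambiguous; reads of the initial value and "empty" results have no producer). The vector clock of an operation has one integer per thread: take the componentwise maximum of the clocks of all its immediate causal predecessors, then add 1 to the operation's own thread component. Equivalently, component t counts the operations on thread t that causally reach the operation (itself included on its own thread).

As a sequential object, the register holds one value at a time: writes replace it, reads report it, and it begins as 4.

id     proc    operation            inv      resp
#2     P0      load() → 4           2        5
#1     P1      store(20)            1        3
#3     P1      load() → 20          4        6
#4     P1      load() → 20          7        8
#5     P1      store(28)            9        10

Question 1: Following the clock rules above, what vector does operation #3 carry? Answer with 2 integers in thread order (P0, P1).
(0, 2)

invoked at 1, #1 has no predecessors; its own P1 bump gives (0, 1)
invoked at 2, #2 has no predecessors; its own P0 bump gives (1, 0)
#3 (invocation 4): componentwise max over VC(#1)=(0, 1), +1 at P1, giving (0, 2)
#4 (invocation 7): componentwise max over VC(#1)=(0, 1), VC(#3)=(0, 2), +1 at P1, giving (0, 3)
#5 (invocation 9): componentwise max over VC(#4)=(0, 3), +1 at P1, giving (0, 4)
target: VC(#3) = (0, 2)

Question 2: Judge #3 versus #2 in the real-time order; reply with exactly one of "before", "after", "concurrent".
concurrent

#3 spans [4,6], #2 spans [2,5]
the intervals overlap in both directions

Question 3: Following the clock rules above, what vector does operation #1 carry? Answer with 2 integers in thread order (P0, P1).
(0, 1)

root op #1, invoked 1: fresh clock plus P1's own tick → (0, 1)
root op #2, invoked 2: fresh clock plus P0's own tick → (1, 0)
#3, invoked 4, takes VC(#1)=(0, 1) under max, adds 1 for P1 → (0, 2)
#4, invoked 7, takes VC(#1)=(0, 1), VC(#3)=(0, 2) under max, adds 1 for P1 → (0, 3)
#5, invoked 9, takes VC(#4)=(0, 3) under max, adds 1 for P1 → (0, 4)
target: VC(#1) = (0, 1)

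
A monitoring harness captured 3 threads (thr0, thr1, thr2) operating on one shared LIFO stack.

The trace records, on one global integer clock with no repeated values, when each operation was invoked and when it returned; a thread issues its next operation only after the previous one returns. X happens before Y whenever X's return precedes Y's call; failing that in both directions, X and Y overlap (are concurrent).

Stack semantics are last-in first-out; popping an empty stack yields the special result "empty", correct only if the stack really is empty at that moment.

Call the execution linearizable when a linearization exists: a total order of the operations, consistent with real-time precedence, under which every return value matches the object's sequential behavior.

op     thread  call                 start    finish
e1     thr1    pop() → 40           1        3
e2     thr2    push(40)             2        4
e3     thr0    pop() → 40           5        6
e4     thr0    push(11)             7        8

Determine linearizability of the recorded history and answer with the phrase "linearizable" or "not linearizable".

not linearizable

already the first 6 events (up to e3's response at time 6) admit no linearization; the first 5 still do
3 completed operations, 2 real-time-consistent orders — every LIFO stack replay fails
e.g. e1, e2, e3: illegal at step 1, since e1 pop() → 40 cannot apply there
e.g. e2, e1, e3: illegal at step 3, since e3 pop() → 40 cannot apply there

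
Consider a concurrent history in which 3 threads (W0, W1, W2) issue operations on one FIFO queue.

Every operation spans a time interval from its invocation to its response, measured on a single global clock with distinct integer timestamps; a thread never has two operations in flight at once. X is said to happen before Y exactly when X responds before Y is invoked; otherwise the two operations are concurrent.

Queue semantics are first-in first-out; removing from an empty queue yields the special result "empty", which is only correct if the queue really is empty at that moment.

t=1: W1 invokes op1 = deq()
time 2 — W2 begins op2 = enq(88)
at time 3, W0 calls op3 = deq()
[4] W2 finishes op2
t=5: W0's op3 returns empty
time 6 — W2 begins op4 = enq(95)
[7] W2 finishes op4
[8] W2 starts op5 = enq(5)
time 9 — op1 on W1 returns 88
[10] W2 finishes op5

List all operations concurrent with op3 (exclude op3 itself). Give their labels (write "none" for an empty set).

op1, op2

op3 runs from 3 to 5; window-overlapping ops are concurrent
op1 [1,9]: concurrent
op2 [2,4]: concurrent
op4 [6,7]: after
op5 [8,10]: after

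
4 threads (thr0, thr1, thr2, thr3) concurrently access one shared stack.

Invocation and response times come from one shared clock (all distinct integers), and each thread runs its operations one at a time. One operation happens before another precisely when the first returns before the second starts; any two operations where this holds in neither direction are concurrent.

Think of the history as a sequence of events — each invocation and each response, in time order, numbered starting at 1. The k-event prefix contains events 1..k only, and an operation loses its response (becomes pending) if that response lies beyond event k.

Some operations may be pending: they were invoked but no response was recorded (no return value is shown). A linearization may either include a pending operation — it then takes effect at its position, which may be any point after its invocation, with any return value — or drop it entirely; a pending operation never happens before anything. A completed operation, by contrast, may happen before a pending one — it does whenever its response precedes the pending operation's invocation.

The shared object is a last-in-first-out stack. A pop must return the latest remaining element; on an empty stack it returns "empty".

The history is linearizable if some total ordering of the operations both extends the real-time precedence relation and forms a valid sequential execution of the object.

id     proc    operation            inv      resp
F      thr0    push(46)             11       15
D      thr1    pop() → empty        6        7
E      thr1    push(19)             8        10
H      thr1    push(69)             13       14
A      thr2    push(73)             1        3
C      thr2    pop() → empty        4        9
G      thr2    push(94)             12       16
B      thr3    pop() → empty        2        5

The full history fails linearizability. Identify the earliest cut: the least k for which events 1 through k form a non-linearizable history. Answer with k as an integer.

events 1..8 are linearizable, e.g. via A, C, B, D:
after step 1 (A push(73)): stack <73>
after step 2 (C pop() (pending, included)): stack <>
after step 3 (B pop() → empty): stack <>
after step 4 (D pop() → empty): stack <>
include event 9 — C responding at 9 — and every candidate order breaks
including or dropping the 1 pending operation (E) in any combination fails
for example A, B, C, D (pending dropped) fails at step 2: B pop() → empty is not legal there
for example A, B, D, C (pending dropped) fails at step 2: B pop() → empty is not legal there

9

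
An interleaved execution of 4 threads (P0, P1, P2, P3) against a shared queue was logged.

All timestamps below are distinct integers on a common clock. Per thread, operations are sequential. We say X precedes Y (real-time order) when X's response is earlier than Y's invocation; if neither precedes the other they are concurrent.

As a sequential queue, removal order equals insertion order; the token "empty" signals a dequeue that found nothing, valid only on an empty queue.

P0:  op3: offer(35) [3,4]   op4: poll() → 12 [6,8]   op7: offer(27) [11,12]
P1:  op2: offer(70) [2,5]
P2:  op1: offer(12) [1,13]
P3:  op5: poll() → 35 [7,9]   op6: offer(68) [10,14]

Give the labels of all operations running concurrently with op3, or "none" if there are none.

overlap test against op3 [3,4]: concurrent iff the interval meets 3..4
op1 [1,13]: concurrent
op2 [2,5]: concurrent
op4 [6,8]: after
op5 [7,9]: after
op6 [10,14]: after
op7 [11,12]: after

op1, op2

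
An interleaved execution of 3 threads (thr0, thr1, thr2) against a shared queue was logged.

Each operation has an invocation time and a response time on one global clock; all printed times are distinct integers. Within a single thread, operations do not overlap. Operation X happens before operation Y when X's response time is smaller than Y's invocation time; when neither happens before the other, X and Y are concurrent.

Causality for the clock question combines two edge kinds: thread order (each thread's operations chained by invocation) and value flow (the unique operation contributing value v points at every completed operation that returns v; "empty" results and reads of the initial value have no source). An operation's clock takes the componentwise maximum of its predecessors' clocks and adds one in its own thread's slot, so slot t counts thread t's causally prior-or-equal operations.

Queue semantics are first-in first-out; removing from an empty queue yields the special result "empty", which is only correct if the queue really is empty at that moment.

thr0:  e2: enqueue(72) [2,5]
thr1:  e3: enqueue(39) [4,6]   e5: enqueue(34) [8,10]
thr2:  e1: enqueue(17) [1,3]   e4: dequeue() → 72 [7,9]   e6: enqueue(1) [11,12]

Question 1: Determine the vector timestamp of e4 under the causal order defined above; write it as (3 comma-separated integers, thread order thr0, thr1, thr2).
invoked at 1, e1 has no predecessors; its own thr2 bump gives (0, 0, 1)
invoked at 4, e3 has no predecessors; its own thr1 bump gives (0, 1, 0)
invoked at 2, e2 has no predecessors; its own thr0 bump gives (1, 0, 0)
merge at e5 (invoked 8): VC(e3)=(0, 1, 0), own-thread bump on thr1 → (0, 2, 0)
merge at e4 (invoked 7): VC(e1)=(0, 0, 1), VC(e2)=(1, 0, 0), own-thread bump on thr2 → (1, 0, 2)
merge at e6 (invoked 11): VC(e4)=(1, 0, 2), own-thread bump on thr2 → (1, 0, 3)
target: VC(e4) = (1, 0, 2)

(1, 0, 2)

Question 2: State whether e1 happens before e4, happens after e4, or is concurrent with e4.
e1 spans [1,3], e4 spans [7,9]
resp(e1)=3 < inv(e4)=7

before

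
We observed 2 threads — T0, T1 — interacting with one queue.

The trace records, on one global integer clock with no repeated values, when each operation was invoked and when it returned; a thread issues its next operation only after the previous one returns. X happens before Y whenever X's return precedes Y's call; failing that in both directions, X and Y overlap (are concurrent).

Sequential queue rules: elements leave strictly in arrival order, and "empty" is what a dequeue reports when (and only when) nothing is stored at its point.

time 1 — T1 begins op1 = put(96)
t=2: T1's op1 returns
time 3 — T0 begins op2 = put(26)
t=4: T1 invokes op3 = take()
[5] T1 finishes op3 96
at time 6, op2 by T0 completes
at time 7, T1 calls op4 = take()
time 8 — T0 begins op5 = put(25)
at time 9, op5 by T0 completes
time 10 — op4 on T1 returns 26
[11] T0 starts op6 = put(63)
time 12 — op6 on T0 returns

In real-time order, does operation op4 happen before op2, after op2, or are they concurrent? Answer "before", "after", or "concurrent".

op4 spans [7,10], op2 spans [3,6]
resp(op2)=6 < inv(op4)=7

after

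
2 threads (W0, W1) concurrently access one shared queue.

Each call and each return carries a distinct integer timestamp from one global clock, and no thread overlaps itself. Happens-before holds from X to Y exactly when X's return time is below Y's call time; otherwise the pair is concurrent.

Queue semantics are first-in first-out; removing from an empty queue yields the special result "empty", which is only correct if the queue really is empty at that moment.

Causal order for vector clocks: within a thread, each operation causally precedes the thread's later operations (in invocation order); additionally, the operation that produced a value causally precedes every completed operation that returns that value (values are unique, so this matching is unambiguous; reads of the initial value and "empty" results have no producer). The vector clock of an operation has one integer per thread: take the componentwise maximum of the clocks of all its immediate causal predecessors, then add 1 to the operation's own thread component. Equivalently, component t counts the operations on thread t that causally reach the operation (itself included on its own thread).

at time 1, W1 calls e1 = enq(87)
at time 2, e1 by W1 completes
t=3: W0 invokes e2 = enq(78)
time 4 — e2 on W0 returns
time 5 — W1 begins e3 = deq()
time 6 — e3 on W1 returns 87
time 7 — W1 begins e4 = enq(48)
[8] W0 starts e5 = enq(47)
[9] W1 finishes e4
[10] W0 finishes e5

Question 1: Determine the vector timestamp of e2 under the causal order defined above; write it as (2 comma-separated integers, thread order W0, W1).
Answer: (1, 0)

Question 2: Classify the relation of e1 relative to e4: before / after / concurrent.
Answer: before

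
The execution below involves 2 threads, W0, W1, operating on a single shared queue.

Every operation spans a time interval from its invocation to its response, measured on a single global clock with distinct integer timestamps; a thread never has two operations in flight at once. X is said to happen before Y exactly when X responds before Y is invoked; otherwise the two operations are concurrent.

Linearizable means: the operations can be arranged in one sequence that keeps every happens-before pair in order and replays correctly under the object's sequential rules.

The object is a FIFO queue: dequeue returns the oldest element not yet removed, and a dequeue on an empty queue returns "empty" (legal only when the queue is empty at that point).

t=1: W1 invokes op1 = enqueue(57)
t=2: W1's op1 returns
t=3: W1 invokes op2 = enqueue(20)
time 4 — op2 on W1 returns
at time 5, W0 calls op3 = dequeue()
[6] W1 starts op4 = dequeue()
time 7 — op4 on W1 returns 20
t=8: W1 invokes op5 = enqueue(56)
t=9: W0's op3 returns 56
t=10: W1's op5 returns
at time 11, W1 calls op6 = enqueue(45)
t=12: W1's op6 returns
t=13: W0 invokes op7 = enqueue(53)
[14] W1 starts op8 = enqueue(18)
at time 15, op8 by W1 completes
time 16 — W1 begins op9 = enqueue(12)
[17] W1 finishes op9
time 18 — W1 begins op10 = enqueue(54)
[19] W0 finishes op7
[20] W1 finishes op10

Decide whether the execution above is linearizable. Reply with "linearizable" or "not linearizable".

the violation lands at event 9, op3's response at time 9: events 1..8 linearize, events 1..9 do not
all 2 real-time-respecting orders fail — 4 completed queue operations, no legal replay
including or dropping the 1 pending operation (op5) in any combination fails
for example op1, op2, op3, op4 (pending dropped) fails at step 3: op3 dequeue() → 56 is not legal there
for example op1, op2, op4, op3 (pending dropped) fails at step 3: op4 dequeue() → 20 is not legal there

not linearizable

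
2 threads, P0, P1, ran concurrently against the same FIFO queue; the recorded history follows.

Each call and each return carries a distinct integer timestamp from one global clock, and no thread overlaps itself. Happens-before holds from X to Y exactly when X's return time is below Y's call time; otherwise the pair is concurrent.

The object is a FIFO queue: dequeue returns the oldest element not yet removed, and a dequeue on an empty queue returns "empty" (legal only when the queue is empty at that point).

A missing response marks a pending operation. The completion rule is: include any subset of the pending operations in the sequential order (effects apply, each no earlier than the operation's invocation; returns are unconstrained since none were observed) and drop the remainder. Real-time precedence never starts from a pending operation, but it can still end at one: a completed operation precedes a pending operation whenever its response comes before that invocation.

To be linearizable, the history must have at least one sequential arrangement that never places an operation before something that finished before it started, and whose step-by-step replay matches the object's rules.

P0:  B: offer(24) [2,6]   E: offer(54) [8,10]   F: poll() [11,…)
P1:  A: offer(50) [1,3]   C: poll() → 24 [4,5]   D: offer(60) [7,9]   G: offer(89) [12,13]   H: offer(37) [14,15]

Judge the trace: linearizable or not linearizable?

one valid linearization: B, A, C, D, E, F, G, H
after step 1 (B offer(24)): queue <24>
after step 2 (A offer(50)): queue <24,50>
after step 3 (C poll() → 24): queue <50>
after step 4 (D offer(60)): queue <50,60>
after step 5 (E offer(54)): queue <50,60,54>
after step 6 (F poll() (pending, included)): queue <60,54>
after step 7 (G offer(89)): queue <60,54,89>
after step 8 (H offer(37)): queue <60,54,89,37>

linearizable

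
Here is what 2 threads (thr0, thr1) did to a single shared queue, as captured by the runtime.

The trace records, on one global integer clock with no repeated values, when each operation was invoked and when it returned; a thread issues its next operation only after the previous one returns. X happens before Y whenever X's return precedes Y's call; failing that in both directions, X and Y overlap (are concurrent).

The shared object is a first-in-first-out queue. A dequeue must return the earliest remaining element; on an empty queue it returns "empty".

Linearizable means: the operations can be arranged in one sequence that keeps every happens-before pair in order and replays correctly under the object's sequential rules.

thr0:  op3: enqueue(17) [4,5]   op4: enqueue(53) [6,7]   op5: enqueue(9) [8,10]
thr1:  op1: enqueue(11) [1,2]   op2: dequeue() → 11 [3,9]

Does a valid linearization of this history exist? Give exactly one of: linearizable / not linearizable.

witness order: op1, op2, op3, op4, op5
after step 1 (op1 enqueue(11)): queue <11>
after step 2 (op2 dequeue() → 11): queue <>
after step 3 (op3 enqueue(17)): queue <17>
after step 4 (op4 enqueue(53)): queue <17,53>
after step 5 (op5 enqueue(9)): queue <17,53,9>

linearizable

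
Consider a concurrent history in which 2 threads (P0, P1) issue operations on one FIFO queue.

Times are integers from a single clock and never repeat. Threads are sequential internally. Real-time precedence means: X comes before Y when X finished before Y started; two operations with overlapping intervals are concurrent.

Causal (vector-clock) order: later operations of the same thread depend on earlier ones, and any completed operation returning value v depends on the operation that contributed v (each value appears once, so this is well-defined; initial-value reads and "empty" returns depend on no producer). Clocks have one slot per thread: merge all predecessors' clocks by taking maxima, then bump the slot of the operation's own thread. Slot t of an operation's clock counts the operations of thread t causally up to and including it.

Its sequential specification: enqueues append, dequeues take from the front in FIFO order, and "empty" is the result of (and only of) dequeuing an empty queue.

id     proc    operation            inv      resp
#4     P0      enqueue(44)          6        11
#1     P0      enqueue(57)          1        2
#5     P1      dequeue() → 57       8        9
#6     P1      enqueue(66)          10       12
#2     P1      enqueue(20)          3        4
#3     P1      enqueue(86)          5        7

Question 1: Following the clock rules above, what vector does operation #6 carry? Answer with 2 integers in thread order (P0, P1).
Answer: (1, 4)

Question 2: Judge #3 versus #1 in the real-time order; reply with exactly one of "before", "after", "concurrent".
Answer: after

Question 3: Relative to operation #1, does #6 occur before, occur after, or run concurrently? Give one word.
Answer: after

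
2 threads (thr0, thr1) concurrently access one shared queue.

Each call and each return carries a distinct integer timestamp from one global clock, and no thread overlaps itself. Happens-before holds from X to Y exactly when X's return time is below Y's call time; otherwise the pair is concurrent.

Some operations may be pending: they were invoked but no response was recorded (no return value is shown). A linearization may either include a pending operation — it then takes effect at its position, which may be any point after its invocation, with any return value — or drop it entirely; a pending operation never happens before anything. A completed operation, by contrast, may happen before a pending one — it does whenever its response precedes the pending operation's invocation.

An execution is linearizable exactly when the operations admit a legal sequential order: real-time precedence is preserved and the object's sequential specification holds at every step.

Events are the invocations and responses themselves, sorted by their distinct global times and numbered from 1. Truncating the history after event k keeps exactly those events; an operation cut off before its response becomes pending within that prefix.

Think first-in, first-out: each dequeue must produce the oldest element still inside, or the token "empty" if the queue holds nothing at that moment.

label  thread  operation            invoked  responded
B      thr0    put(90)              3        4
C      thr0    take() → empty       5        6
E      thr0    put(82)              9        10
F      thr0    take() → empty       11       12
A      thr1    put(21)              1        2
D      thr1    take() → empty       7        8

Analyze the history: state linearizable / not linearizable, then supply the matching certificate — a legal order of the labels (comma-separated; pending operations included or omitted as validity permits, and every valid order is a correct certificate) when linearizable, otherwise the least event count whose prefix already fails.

not linearizable — minimal violating prefix: 6 events

the violation lands at event 6, C's response at time 6: events 1..5 linearize, events 1..6 do not
exhaustive check: the 3 completed queue ops admit one real-time order; illegal
take A, B, C: step 3 already fails, because C take() → empty cannot occur there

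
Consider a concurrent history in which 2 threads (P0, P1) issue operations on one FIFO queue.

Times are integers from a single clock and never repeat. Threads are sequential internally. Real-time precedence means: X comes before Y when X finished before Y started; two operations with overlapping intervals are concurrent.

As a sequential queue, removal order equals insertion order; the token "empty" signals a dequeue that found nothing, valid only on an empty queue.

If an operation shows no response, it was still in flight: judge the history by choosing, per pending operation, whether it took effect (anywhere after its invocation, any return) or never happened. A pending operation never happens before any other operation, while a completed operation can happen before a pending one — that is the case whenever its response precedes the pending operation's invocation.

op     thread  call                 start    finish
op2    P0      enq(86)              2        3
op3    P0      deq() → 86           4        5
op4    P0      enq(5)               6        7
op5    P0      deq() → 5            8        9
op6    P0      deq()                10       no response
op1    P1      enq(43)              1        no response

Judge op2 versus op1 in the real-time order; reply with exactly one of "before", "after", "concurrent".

op2 spans [2,3], op1 spans [1,…)
the intervals overlap in both directions

concurrent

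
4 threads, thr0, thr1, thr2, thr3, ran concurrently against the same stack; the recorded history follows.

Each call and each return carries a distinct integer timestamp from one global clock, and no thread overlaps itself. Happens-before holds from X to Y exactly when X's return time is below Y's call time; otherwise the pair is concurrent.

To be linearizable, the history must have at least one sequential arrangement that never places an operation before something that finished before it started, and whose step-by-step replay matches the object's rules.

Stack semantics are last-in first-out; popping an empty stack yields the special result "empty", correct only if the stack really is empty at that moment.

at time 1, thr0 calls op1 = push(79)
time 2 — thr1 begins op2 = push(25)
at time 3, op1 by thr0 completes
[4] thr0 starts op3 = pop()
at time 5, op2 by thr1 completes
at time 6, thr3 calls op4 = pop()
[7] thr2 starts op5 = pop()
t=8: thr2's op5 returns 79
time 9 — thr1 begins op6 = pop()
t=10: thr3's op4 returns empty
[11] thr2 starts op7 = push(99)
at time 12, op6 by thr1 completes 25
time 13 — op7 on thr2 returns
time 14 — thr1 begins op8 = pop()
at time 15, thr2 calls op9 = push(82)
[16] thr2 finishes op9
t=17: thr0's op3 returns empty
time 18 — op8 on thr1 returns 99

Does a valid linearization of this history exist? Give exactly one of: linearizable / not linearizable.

witness order: op2, op1, op5, op6, op3, op4, op7, op8, op9
after step 1 (op2 push(25)): stack <25>
after step 2 (op1 push(79)): stack <25,79>
after step 3 (op5 pop() → 79): stack <25>
after step 4 (op6 pop() → 25): stack <>
after step 5 (op3 pop() → empty): stack <>
after step 6 (op4 pop() → empty): stack <>
after step 7 (op7 push(99)): stack <99>
after step 8 (op8 pop() → 99): stack <>
after step 9 (op9 push(82)): stack <82>

linearizable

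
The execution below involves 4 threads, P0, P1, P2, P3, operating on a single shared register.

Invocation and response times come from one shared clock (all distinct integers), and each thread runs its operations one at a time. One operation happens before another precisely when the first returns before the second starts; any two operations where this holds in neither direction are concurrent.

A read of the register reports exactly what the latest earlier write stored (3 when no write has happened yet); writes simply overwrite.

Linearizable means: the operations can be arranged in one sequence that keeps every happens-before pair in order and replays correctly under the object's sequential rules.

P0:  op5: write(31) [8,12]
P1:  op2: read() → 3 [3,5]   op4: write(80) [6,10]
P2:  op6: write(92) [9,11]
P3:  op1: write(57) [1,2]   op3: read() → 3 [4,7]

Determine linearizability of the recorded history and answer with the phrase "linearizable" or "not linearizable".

already the first 5 events (up to op2's response at time 5) admit no linearization; the first 4 still do
the completed operations (2 total) allow one real-time order; the register replay rejects it
include/drop combinations of the 1 pending operation (op3) were all tried; none helps
one such order, op1, op2 (pending dropped), breaks at step 2 where op2 read() → 3 is illegal

not linearizable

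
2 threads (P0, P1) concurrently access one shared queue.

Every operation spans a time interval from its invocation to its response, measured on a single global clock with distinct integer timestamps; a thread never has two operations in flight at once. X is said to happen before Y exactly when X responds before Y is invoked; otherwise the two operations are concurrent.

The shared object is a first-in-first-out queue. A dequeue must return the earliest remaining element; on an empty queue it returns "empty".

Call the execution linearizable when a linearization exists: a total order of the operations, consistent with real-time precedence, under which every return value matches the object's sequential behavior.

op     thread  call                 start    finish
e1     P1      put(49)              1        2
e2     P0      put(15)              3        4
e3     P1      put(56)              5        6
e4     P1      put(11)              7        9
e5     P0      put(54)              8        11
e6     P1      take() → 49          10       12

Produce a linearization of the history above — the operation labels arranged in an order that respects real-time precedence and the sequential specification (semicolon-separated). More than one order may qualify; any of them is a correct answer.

1. e1 put(49), leaving queue <49>
2. e2 put(15), leaving queue <49,15>
3. e3 put(56), leaving queue <49,15,56>
4. e4 put(11), leaving queue <49,15,56,11>
5. e5 put(54), leaving queue <49,15,56,11,54>
6. e6 take() → 49, leaving queue <15,56,11,54>

e1; e2; e3; e4; e5; e6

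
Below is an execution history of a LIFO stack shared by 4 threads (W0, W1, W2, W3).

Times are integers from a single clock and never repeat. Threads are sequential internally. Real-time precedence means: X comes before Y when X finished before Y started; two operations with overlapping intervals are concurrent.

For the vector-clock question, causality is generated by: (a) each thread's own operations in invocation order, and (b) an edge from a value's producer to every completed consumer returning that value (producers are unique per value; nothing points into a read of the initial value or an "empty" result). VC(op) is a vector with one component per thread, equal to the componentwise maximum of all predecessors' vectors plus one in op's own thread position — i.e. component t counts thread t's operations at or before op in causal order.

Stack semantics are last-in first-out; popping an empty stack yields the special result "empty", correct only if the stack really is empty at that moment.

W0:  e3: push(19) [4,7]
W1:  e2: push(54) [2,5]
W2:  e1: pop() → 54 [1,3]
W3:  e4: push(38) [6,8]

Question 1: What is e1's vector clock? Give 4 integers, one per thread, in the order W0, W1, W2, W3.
Answer: (0, 1, 1, 0)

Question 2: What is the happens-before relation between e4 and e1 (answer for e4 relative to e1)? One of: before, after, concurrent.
Answer: after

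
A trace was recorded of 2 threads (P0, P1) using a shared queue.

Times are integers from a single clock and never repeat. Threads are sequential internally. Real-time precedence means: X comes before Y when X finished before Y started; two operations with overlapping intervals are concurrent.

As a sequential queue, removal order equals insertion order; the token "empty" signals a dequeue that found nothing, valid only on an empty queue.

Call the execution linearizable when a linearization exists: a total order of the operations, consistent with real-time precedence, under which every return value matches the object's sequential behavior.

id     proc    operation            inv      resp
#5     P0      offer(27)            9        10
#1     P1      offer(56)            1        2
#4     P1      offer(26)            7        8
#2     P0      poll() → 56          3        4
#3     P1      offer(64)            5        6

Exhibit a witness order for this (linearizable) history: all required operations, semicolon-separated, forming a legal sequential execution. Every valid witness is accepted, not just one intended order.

after step 1 (#1 offer(56)): queue <56>
after step 2 (#2 poll() → 56): queue <>
after step 3 (#3 offer(64)): queue <64>
after step 4 (#4 offer(26)): queue <64,26>
after step 5 (#5 offer(27)): queue <64,26,27>

#1; #2; #3; #4; #5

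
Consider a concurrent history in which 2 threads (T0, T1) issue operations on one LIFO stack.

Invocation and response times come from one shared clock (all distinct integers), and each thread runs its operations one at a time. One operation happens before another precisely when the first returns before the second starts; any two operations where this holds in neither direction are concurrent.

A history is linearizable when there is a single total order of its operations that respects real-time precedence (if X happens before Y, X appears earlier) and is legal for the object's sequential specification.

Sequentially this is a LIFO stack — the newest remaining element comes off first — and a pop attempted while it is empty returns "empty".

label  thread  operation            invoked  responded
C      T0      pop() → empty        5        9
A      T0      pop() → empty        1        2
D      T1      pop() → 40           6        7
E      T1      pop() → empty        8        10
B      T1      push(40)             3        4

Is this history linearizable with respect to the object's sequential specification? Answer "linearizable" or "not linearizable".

linearizable

one valid linearization: A, B, D, C, E
step 1: A pop() → empty — stack <>
step 2: B push(40) — stack <40>
step 3: D pop() → 40 — stack <>
step 4: C pop() → empty — stack <>
step 5: E pop() → empty — stack <>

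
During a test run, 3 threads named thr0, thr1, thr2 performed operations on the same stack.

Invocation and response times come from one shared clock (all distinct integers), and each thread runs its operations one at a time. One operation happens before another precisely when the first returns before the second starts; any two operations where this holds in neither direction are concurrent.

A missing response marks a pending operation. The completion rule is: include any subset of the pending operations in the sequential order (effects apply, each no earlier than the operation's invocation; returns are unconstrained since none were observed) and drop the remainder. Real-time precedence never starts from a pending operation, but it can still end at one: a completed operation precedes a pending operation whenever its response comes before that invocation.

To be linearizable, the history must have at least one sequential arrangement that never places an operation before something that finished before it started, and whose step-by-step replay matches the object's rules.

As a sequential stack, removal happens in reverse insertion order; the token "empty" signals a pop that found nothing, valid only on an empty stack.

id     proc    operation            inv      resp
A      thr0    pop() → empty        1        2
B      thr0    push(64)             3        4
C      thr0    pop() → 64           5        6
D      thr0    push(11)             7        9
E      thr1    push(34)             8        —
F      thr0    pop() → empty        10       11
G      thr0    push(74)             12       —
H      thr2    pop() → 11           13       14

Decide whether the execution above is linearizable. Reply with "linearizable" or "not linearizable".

prefix check: 1..10 passes, 1..11 fails once F's time-11 response joins
exactly one order of the 5 completed ops respects real time; the stack replay fails
including or dropping the 1 pending operation (E) in any combination fails
take A, B, C, D, F (pending dropped): step 5 already fails, because F pop() → empty cannot occur there

not linearizable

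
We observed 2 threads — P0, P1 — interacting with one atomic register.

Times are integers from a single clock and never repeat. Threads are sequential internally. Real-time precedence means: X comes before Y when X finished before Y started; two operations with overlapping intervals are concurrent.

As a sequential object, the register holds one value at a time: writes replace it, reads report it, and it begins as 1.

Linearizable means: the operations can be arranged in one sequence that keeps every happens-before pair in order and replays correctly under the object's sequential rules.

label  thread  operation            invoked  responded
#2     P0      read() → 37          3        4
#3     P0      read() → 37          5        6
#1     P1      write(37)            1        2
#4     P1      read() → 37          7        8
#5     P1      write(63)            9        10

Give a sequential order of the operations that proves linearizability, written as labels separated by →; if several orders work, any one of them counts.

after step 1 (#1 write(37)): value 37
after step 2 (#2 read() → 37): value 37
after step 3 (#3 read() → 37): value 37
after step 4 (#4 read() → 37): value 37
after step 5 (#5 write(63)): value 63

#1 → #2 → #3 → #4 → #5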